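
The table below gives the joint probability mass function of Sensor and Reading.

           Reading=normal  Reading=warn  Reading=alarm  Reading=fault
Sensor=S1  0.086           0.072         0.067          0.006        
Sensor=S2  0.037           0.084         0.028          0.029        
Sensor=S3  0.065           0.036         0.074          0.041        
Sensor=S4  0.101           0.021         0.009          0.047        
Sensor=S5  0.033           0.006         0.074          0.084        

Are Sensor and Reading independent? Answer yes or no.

no

P(Sensor=S2) = 0.178 and P(Reading=warn) = 0.219, so their product is 0.03898, but P(Sensor=S2, Reading=warn) = 0.084. Since these differ, Sensor and Reading are not independent.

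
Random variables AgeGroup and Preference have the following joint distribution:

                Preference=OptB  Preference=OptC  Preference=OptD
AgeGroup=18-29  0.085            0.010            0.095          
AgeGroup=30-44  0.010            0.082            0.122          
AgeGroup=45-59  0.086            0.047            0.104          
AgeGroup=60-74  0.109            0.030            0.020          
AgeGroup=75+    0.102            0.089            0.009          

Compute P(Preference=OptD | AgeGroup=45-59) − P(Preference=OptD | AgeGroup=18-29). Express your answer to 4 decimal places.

-0.0612

P(AgeGroup=45-59) = 0.086 + 0.047 + 0.104 = 0.237; P(Preference=OptD | AgeGroup=45-59) = 0.104/0.237 = 0.43882.
P(AgeGroup=18-29) = 0.085 + 0.010 + 0.095 = 0.190; P(Preference=OptD | AgeGroup=18-29) = 0.095/0.190 = 0.50000.
Difference = -0.0612.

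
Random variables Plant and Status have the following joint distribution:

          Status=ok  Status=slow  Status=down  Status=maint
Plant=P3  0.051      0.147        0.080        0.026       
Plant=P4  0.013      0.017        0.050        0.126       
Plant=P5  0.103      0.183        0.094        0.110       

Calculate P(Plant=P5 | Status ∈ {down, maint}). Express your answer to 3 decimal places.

P(Status=down) = 0.080 + 0.050 + 0.094 = 0.224.
P(Status=maint) = 0.026 + 0.126 + 0.110 = 0.262.
P(Status ∈ {down, maint}) = 0.224 + 0.262 = 0.486; P(Plant=P5, Status ∈ {down, maint}) = 0.094 + 0.110 = 0.204.
P(Plant=P5 | Status ∈ {down, maint}) = 0.204/0.486 = 0.420.

0.420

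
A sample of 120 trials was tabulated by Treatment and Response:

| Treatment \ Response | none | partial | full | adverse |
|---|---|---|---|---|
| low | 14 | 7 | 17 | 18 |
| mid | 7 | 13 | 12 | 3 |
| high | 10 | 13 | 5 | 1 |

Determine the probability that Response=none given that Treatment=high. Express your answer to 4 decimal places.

Total with Treatment=high: 10 + 13 + 5 + 1 = 29.
P(Response=none | Treatment=high) = 10/29 = 0.3448.

0.3448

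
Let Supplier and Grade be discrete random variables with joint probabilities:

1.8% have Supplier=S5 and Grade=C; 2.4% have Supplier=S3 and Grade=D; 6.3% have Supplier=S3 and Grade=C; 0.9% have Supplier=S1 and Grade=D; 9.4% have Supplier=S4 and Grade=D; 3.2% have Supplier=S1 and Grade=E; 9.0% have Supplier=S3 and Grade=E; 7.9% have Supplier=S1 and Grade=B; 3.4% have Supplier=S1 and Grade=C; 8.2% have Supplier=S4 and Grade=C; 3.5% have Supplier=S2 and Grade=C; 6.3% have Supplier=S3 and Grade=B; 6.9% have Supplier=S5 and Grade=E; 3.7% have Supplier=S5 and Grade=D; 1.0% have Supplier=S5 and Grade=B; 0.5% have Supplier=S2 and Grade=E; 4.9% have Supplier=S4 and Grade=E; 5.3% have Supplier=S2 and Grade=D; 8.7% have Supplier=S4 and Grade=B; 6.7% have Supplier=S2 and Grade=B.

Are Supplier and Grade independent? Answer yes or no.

P(Supplier=S5) = 0.134 and P(Grade=E) = 0.245, so their product is 0.03283, but P(Supplier=S5, Grade=E) = 0.069. Since these differ, Supplier and Grade are not independent.

no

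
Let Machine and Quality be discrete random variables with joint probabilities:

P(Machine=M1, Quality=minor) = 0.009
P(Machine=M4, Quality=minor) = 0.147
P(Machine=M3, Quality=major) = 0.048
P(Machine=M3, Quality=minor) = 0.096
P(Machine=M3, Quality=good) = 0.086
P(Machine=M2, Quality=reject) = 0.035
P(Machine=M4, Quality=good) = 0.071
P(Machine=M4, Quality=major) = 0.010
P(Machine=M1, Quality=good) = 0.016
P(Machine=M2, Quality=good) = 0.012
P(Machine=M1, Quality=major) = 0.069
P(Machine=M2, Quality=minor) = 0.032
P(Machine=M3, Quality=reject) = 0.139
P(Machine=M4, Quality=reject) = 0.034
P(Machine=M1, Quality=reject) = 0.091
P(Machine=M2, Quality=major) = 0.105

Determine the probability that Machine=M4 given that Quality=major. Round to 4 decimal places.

0.0431

P(Quality=major) = 0.069 + 0.105 + 0.048 + 0.010 = 0.232.
P(Machine=M4 | Quality=major) = 0.010/0.232 = 0.0431.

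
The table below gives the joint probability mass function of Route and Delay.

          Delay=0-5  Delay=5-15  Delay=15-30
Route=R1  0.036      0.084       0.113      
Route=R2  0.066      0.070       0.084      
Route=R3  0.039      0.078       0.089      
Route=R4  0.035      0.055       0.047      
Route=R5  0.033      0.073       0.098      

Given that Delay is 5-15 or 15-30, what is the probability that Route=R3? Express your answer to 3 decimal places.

0.211

P(Delay=5-15) = 0.084 + 0.070 + 0.078 + 0.055 + 0.073 = 0.360.
P(Delay=15-30) = 0.113 + 0.084 + 0.089 + 0.047 + 0.098 = 0.431.
P(Delay ∈ {5-15, 15-30}) = 0.360 + 0.431 = 0.791; P(Route=R3, Delay ∈ {5-15, 15-30}) = 0.078 + 0.089 = 0.167.
P(Route=R3 | Delay ∈ {5-15, 15-30}) = 0.167/0.791 = 0.211.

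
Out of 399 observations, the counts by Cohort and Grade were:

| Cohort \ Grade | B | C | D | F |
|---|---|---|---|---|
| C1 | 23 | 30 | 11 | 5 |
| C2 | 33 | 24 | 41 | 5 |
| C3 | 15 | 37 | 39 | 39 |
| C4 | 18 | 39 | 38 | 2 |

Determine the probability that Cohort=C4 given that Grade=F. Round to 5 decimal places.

0.03922

Total with Grade=F: 5 + 5 + 39 + 2 = 51.
P(Cohort=C4 | Grade=F) = 2/51 = 0.03922.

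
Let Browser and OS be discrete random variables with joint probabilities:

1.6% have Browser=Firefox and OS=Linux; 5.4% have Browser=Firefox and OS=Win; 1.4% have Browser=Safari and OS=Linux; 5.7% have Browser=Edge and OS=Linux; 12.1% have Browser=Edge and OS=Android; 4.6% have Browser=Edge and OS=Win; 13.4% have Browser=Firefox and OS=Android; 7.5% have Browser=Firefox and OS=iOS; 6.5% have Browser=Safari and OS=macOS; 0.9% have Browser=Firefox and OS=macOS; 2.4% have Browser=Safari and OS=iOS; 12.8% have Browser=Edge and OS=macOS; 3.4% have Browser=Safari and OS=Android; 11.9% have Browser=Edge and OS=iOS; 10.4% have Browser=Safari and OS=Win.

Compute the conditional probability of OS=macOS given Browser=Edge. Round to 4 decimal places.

P(Browser=Edge) = 0.046 + 0.128 + 0.057 + 0.119 + 0.121 = 0.471.
P(OS=macOS | Browser=Edge) = 0.128/0.471 = 0.2718.

0.2718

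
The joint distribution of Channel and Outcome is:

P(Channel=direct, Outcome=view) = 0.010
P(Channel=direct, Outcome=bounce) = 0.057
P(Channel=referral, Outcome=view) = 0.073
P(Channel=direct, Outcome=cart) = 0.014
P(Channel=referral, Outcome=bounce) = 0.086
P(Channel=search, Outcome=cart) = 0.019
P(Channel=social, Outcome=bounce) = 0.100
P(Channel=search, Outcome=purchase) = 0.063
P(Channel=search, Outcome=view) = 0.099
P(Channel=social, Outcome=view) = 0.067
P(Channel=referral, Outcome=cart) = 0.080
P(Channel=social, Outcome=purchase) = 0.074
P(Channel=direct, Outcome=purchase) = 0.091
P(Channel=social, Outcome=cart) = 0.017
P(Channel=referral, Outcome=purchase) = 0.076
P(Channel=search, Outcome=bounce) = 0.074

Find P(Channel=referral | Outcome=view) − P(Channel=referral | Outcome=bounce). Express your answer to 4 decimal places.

P(Outcome=view) = 0.099 + 0.067 + 0.010 + 0.073 = 0.249; P(Channel=referral | Outcome=view) = 0.073/0.249 = 0.29317.
P(Outcome=bounce) = 0.074 + 0.100 + 0.057 + 0.086 = 0.317; P(Channel=referral | Outcome=bounce) = 0.086/0.317 = 0.27129.
Difference = 0.0219.

0.0219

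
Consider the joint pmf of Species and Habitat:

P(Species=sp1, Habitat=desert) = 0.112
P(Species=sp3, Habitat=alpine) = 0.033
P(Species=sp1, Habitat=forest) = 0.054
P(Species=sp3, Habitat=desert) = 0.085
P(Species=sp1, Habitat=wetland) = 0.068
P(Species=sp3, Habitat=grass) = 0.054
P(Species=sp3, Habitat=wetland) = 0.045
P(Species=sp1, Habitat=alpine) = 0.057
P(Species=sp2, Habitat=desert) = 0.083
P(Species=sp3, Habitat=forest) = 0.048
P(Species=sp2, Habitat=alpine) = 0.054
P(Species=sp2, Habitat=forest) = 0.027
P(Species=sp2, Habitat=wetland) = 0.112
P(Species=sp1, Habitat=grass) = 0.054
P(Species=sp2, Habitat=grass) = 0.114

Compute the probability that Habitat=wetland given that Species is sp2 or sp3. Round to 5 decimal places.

0.23969

P(Species=sp2) = 0.027 + 0.114 + 0.112 + 0.083 + 0.054 = 0.390.
P(Species=sp3) = 0.048 + 0.054 + 0.045 + 0.085 + 0.033 = 0.265.
P(Species ∈ {sp2, sp3}) = 0.390 + 0.265 = 0.655; P(Habitat=wetland, Species ∈ {sp2, sp3}) = 0.112 + 0.045 = 0.157.
P(Habitat=wetland | Species ∈ {sp2, sp3}) = 0.157/0.655 = 0.23969.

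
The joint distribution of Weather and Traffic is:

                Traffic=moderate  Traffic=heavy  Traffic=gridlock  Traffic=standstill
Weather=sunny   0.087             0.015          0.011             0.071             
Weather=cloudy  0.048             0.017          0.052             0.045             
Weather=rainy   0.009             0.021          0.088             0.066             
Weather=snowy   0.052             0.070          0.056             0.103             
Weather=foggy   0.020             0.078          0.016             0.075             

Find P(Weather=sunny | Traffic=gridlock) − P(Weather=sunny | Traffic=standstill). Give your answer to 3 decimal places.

P(Traffic=gridlock) = 0.011 + 0.052 + 0.088 + 0.056 + 0.016 = 0.223; P(Weather=sunny | Traffic=gridlock) = 0.011/0.223 = 0.0493.
P(Traffic=standstill) = 0.071 + 0.045 + 0.066 + 0.103 + 0.075 = 0.360; P(Weather=sunny | Traffic=standstill) = 0.071/0.360 = 0.1972.
Difference = -0.148.

-0.148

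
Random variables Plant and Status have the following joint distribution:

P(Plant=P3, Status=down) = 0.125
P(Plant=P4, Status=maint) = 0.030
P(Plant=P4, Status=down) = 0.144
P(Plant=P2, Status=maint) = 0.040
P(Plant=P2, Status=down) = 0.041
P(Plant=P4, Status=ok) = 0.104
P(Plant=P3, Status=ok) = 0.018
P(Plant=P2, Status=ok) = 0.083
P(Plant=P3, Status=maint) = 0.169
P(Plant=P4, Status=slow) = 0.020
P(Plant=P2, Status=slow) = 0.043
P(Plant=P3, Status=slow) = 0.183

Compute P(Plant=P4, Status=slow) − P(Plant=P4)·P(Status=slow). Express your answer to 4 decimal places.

P(Plant=P4) = 0.104 + 0.020 + 0.144 + 0.030 = 0.298.
P(Status=slow) = 0.043 + 0.183 + 0.020 = 0.246.
P(Plant=P4, Status=slow) − P(Plant=P4)P(Status=slow) = 0.020 − 0.298×0.246 = -0.0533.

-0.0533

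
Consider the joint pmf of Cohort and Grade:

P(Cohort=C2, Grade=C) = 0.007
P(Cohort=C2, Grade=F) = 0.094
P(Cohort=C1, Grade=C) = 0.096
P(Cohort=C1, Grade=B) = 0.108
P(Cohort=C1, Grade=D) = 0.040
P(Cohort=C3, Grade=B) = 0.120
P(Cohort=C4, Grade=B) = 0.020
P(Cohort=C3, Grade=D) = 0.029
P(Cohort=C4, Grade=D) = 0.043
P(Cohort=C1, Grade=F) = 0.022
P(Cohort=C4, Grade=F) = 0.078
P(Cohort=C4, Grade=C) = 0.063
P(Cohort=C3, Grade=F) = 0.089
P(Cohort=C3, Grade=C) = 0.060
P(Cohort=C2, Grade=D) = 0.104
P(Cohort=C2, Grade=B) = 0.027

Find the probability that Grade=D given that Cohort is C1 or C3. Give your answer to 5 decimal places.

P(Cohort=C1) = 0.108 + 0.096 + 0.040 + 0.022 = 0.266.
P(Cohort=C3) = 0.120 + 0.060 + 0.029 + 0.089 = 0.298.
P(Cohort ∈ {C1, C3}) = 0.266 + 0.298 = 0.564; P(Grade=D, Cohort ∈ {C1, C3}) = 0.040 + 0.029 = 0.069.
P(Grade=D | Cohort ∈ {C1, C3}) = 0.069/0.564 = 0.12234.

0.12234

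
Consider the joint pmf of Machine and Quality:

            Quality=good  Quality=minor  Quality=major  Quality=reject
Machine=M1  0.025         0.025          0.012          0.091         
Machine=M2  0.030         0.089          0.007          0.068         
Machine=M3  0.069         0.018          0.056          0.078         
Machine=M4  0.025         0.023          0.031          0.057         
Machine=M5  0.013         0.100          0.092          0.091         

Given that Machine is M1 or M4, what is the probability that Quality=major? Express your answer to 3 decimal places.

P(Machine=M1) = 0.025 + 0.025 + 0.012 + 0.091 = 0.153.
P(Machine=M4) = 0.025 + 0.023 + 0.031 + 0.057 = 0.136.
P(Machine ∈ {M1, M4}) = 0.153 + 0.136 = 0.289; P(Quality=major, Machine ∈ {M1, M4}) = 0.012 + 0.031 = 0.043.
P(Quality=major | Machine ∈ {M1, M4}) = 0.043/0.289 = 0.149.

0.149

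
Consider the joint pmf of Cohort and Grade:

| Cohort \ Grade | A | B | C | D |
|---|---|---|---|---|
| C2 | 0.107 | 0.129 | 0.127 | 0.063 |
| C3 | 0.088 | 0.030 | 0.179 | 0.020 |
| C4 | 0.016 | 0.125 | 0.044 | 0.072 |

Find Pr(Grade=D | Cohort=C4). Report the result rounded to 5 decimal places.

0.28016

P(Cohort=C4) = 0.016 + 0.125 + 0.044 + 0.072 = 0.257.
P(Grade=D | Cohort=C4) = 0.072/0.257 = 0.28016.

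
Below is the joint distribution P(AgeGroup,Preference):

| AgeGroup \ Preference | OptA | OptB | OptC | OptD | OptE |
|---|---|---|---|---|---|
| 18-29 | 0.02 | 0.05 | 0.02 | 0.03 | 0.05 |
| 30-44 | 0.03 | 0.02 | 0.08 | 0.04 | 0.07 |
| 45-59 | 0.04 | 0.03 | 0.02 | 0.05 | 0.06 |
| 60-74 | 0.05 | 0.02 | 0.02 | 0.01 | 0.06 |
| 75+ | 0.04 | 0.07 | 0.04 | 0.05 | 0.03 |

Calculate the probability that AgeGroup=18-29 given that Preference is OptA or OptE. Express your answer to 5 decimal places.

P(Preference=OptA) = 0.02 + 0.03 + 0.04 + 0.05 + 0.04 = 0.18.
P(Preference=OptE) = 0.05 + 0.07 + 0.06 + 0.06 + 0.03 = 0.27.
P(Preference ∈ {OptA, OptE}) = 0.18 + 0.27 = 0.45; P(AgeGroup=18-29, Preference ∈ {OptA, OptE}) = 0.02 + 0.05 = 0.07.
P(AgeGroup=18-29 | Preference ∈ {OptA, OptE}) = 0.07/0.45 = 0.15556.

0.15556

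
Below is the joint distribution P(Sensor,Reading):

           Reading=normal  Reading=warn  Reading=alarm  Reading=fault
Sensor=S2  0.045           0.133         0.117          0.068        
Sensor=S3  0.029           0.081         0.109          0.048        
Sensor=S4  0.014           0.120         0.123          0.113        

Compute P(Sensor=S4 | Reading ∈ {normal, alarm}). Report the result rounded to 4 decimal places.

0.3135

P(Reading=normal) = 0.045 + 0.029 + 0.014 = 0.088.
P(Reading=alarm) = 0.117 + 0.109 + 0.123 = 0.349.
P(Reading ∈ {normal, alarm}) = 0.088 + 0.349 = 0.437; P(Sensor=S4, Reading ∈ {normal, alarm}) = 0.014 + 0.123 = 0.137.
P(Sensor=S4 | Reading ∈ {normal, alarm}) = 0.137/0.437 = 0.3135.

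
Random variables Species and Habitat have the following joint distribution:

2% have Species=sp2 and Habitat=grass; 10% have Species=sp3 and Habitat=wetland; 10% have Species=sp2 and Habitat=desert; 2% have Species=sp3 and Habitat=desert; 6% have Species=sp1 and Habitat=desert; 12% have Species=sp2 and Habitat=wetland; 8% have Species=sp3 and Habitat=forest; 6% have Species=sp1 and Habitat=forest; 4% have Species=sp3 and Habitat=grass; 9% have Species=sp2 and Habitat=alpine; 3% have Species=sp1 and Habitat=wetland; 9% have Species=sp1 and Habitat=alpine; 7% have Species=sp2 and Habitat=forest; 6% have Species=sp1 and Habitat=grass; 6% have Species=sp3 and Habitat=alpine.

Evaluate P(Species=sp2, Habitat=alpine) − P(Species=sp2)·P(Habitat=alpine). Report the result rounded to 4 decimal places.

P(Species=sp2) = 0.07 + 0.02 + 0.12 + 0.10 + 0.09 = 0.40.
P(Habitat=alpine) = 0.09 + 0.09 + 0.06 = 0.24.
P(Species=sp2, Habitat=alpine) − P(Species=sp2)P(Habitat=alpine) = 0.09 − 0.40×0.24 = -0.0060.

-0.0060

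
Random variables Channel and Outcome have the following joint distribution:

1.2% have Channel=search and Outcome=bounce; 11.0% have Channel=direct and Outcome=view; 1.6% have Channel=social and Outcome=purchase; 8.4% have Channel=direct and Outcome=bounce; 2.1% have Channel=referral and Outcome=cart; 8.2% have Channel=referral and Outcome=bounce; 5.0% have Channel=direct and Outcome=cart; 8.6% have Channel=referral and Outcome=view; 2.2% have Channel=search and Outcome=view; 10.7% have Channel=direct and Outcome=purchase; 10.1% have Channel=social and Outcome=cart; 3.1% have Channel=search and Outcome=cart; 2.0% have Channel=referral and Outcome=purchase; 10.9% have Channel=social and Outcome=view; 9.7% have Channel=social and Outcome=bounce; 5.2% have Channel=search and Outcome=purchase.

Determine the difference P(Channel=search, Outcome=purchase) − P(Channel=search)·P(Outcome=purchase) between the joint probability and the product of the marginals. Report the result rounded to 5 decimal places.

P(Channel=search) = 0.012 + 0.022 + 0.031 + 0.052 = 0.117.
P(Outcome=purchase) = 0.052 + 0.016 + 0.107 + 0.020 = 0.195.
P(Channel=search, Outcome=purchase) − P(Channel=search)P(Outcome=purchase) = 0.052 − 0.117×0.195 = 0.02919.

0.02919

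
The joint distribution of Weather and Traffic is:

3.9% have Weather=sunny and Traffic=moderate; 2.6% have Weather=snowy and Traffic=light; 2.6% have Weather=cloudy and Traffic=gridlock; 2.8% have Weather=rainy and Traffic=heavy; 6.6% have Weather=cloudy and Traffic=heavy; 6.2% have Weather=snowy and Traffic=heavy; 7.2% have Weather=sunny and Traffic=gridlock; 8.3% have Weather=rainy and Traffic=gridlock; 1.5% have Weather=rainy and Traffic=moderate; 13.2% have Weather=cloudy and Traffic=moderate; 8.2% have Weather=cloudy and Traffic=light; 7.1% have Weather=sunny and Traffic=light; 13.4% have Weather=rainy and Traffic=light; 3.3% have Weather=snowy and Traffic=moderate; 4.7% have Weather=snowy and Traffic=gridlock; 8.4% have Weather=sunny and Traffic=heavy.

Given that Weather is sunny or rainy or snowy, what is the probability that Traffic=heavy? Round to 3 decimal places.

0.251

P(Weather=sunny) = 0.071 + 0.039 + 0.084 + 0.072 = 0.266.
P(Weather=rainy) = 0.134 + 0.015 + 0.028 + 0.083 = 0.260.
P(Weather=snowy) = 0.026 + 0.033 + 0.062 + 0.047 = 0.168.
P(Weather ∈ {sunny, rainy, snowy}) = 0.266 + 0.260 + 0.168 = 0.694; P(Traffic=heavy, Weather ∈ {sunny, rainy, snowy}) = 0.084 + 0.028 + 0.062 = 0.174.
P(Traffic=heavy | Weather ∈ {sunny, rainy, snowy}) = 0.174/0.694 = 0.251.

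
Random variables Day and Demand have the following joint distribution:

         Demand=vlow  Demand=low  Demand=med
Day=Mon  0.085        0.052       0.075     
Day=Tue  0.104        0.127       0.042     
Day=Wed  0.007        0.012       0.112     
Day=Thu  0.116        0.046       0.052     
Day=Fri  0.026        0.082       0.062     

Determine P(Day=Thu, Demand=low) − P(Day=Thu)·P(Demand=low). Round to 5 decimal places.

P(Day=Thu) = 0.116 + 0.046 + 0.052 = 0.214.
P(Demand=low) = 0.052 + 0.127 + 0.012 + 0.046 + 0.082 = 0.319.
P(Day=Thu, Demand=low) − P(Day=Thu)P(Demand=low) = 0.046 − 0.214×0.319 = -0.02227.

-0.02227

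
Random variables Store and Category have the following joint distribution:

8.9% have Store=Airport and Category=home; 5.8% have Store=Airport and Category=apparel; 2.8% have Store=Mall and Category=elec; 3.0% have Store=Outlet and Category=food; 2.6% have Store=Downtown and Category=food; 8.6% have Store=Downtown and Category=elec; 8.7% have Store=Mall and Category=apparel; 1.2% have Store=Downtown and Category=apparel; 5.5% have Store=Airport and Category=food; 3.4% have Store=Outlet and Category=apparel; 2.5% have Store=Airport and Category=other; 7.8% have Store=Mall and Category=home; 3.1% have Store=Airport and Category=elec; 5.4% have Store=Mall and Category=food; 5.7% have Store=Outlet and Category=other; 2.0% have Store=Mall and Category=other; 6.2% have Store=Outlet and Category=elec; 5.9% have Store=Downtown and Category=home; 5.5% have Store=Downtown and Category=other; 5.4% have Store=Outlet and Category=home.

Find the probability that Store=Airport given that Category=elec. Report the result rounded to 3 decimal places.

0.150

P(Category=elec) = 0.086 + 0.028 + 0.031 + 0.062 = 0.207.
P(Store=Airport | Category=elec) = 0.031/0.207 = 0.150.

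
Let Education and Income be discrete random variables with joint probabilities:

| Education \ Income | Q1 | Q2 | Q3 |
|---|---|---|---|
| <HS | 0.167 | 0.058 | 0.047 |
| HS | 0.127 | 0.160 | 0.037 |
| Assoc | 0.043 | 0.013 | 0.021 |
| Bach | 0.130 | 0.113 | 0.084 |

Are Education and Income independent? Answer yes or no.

P(Education=HS) = 0.324 and P(Income=Q2) = 0.344, so their product is 0.11146, but P(Education=HS, Income=Q2) = 0.160. Since these differ, Education and Income are not independent.

no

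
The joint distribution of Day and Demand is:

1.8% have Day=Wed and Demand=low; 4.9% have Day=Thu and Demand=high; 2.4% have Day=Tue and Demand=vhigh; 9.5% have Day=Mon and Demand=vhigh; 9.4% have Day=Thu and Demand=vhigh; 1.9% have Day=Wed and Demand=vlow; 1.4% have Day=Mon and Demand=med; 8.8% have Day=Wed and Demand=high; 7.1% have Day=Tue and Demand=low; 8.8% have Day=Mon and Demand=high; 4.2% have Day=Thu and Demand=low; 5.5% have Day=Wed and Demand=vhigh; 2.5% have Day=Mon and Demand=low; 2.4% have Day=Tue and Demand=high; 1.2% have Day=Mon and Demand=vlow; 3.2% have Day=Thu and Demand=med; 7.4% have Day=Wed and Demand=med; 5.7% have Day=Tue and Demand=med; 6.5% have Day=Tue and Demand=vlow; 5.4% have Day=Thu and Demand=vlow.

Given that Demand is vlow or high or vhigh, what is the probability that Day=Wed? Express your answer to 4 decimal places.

0.2429

P(Demand=vlow) = 0.012 + 0.065 + 0.019 + 0.054 = 0.150.
P(Demand=high) = 0.088 + 0.024 + 0.088 + 0.049 = 0.249.
P(Demand=vhigh) = 0.095 + 0.024 + 0.055 + 0.094 = 0.268.
P(Demand ∈ {vlow, high, vhigh}) = 0.150 + 0.249 + 0.268 = 0.667; P(Day=Wed, Demand ∈ {vlow, high, vhigh}) = 0.019 + 0.088 + 0.055 = 0.162.
P(Day=Wed | Demand ∈ {vlow, high, vhigh}) = 0.162/0.667 = 0.2429.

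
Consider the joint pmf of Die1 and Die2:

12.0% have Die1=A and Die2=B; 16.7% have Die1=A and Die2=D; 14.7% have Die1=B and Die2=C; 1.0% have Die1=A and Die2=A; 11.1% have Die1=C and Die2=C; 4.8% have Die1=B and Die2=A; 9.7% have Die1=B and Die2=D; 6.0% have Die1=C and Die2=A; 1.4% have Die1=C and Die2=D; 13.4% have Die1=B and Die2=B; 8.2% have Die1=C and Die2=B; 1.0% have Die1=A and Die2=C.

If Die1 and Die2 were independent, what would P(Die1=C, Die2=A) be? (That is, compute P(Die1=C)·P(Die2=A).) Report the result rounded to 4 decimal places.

0.0315

P(Die1=C) = 0.060 + 0.082 + 0.111 + 0.014 = 0.267.
P(Die2=A) = 0.010 + 0.048 + 0.060 = 0.118.
Product: 0.267 × 0.118 = 0.0315.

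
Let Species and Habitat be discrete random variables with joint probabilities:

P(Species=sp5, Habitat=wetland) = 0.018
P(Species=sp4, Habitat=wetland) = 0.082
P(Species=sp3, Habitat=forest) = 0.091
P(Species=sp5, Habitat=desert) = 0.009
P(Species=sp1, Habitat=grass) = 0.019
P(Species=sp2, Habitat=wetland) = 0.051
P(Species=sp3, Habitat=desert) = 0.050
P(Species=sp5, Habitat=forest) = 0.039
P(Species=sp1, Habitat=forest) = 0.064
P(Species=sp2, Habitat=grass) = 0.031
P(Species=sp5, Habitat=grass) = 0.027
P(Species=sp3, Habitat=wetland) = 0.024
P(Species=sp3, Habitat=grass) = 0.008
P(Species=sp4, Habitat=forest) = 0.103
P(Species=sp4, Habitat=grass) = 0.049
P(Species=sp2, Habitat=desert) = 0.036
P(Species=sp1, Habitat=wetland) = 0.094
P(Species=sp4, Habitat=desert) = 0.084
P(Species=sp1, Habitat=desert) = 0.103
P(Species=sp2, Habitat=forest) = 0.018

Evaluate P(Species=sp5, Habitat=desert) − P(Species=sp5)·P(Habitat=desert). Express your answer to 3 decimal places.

P(Species=sp5) = 0.039 + 0.027 + 0.018 + 0.009 = 0.093.
P(Habitat=desert) = 0.103 + 0.036 + 0.050 + 0.084 + 0.009 = 0.282.
P(Species=sp5, Habitat=desert) − P(Species=sp5)P(Habitat=desert) = 0.009 − 0.093×0.282 = -0.017.

-0.017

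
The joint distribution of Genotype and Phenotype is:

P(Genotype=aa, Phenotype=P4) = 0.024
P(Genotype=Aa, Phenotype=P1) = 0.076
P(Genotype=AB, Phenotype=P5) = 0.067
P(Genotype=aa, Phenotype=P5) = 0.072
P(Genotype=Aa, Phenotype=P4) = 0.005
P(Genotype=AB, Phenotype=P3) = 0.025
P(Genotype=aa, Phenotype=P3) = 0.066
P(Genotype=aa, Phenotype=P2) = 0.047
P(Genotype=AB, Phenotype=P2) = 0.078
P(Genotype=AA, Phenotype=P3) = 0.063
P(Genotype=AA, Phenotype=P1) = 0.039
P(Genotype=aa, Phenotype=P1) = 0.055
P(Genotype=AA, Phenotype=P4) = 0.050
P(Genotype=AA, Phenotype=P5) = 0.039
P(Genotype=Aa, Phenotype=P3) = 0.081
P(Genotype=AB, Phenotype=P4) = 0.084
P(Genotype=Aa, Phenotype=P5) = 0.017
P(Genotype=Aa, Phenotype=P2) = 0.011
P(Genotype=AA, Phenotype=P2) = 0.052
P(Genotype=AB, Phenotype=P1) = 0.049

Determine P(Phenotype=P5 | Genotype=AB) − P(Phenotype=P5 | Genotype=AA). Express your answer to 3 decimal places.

P(Genotype=AB) = 0.049 + 0.078 + 0.025 + 0.084 + 0.067 = 0.303; P(Phenotype=P5 | Genotype=AB) = 0.067/0.303 = 0.2211.
P(Genotype=AA) = 0.039 + 0.052 + 0.063 + 0.050 + 0.039 = 0.243; P(Phenotype=P5 | Genotype=AA) = 0.039/0.243 = 0.1605.
Difference = 0.061.

0.061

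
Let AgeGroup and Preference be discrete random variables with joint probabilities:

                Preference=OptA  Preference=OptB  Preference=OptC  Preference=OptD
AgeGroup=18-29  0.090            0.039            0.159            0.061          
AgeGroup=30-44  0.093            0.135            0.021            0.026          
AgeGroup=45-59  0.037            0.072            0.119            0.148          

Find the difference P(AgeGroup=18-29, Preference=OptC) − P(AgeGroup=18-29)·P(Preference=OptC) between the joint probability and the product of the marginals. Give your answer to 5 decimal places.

0.05465

P(AgeGroup=18-29) = 0.090 + 0.039 + 0.159 + 0.061 = 0.349.
P(Preference=OptC) = 0.159 + 0.021 + 0.119 = 0.299.
P(AgeGroup=18-29, Preference=OptC) − P(AgeGroup=18-29)P(Preference=OptC) = 0.159 − 0.349×0.299 = 0.05465.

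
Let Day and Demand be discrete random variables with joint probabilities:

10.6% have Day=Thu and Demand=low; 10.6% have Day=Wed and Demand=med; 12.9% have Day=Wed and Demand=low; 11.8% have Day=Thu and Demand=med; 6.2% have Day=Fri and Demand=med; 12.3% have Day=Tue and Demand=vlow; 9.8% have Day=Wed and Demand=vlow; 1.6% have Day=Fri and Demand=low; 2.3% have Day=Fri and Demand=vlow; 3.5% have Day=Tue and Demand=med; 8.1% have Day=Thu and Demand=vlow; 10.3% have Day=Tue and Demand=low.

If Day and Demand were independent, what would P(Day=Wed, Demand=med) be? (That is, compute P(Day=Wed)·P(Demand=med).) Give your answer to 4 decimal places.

0.1069

P(Day=Wed) = 0.098 + 0.129 + 0.106 = 0.333.
P(Demand=med) = 0.035 + 0.106 + 0.118 + 0.062 = 0.321.
Product: 0.333 × 0.321 = 0.1069.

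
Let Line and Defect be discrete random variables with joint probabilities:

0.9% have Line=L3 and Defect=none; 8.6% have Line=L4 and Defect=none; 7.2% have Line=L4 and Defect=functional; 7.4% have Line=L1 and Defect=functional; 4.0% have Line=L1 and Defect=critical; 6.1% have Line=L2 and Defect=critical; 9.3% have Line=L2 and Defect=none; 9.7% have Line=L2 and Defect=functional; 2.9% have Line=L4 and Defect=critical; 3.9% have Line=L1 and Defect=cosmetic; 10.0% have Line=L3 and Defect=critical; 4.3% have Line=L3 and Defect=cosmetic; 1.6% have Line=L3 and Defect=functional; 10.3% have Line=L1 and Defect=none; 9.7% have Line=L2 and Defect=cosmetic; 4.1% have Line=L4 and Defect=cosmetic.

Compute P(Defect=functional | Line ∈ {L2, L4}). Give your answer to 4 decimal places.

P(Line=L2) = 0.093 + 0.097 + 0.097 + 0.061 = 0.348.
P(Line=L4) = 0.086 + 0.041 + 0.072 + 0.029 = 0.228.
P(Line ∈ {L2, L4}) = 0.348 + 0.228 = 0.576; P(Defect=functional, Line ∈ {L2, L4}) = 0.097 + 0.072 = 0.169.
P(Defect=functional | Line ∈ {L2, L4}) = 0.169/0.576 = 0.2934.

0.2934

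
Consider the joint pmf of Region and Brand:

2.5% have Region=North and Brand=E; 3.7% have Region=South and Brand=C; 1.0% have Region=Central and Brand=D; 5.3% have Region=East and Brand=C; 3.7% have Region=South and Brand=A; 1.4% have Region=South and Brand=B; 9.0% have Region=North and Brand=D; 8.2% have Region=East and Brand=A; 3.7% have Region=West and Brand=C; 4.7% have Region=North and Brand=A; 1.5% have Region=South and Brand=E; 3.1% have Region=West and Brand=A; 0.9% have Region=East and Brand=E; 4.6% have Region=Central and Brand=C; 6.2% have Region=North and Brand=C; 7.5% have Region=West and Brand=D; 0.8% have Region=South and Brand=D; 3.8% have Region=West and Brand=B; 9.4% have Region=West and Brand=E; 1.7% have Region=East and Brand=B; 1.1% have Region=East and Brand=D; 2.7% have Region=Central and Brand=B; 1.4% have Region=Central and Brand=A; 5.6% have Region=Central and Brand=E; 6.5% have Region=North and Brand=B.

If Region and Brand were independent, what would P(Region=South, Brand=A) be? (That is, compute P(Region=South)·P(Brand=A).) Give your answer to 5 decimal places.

P(Region=South) = 0.037 + 0.014 + 0.037 + 0.008 + 0.015 = 0.111.
P(Brand=A) = 0.047 + 0.037 + 0.082 + 0.031 + 0.014 = 0.211.
Product: 0.111 × 0.211 = 0.02342.

0.02342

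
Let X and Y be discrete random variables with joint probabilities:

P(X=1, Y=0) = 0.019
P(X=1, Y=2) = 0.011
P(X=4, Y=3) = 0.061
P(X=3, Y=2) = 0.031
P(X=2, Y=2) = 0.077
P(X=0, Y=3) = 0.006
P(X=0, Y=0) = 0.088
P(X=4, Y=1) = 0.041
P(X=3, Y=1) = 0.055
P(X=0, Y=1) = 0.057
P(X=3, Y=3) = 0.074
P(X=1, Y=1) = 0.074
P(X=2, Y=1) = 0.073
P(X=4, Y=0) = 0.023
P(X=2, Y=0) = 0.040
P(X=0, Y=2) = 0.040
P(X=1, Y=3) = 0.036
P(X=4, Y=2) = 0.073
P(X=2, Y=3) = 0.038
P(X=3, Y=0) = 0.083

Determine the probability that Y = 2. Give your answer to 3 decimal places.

0.232

P(Y=2) = 0.040 + 0.011 + 0.077 + 0.031 + 0.073 = 0.232.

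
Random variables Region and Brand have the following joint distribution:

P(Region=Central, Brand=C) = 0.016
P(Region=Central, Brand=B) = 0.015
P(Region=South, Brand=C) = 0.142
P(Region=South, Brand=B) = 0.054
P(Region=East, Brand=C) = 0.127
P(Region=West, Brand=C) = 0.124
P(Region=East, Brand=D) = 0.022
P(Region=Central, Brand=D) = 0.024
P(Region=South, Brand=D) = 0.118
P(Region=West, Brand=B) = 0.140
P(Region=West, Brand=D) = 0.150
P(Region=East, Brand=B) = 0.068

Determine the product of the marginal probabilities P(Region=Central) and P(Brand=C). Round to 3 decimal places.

0.022

P(Region=Central) = 0.015 + 0.016 + 0.024 = 0.055.
P(Brand=C) = 0.142 + 0.127 + 0.124 + 0.016 = 0.409.
Product: 0.055 × 0.409 = 0.022.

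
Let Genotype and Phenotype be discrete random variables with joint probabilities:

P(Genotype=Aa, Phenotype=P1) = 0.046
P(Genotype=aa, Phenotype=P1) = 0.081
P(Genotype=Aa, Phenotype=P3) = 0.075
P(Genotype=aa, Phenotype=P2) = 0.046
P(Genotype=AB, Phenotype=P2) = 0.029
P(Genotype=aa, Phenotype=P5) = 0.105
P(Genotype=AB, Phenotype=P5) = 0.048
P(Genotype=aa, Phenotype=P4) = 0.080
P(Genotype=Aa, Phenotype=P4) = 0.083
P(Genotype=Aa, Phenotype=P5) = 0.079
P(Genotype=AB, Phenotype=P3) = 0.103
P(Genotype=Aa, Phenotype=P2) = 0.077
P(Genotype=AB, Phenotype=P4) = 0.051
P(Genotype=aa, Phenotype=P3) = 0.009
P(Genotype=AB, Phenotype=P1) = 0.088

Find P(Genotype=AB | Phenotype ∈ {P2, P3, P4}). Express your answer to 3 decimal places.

0.331

P(Phenotype=P2) = 0.077 + 0.046 + 0.029 = 0.152.
P(Phenotype=P3) = 0.075 + 0.009 + 0.103 = 0.187.
P(Phenotype=P4) = 0.083 + 0.080 + 0.051 = 0.214.
P(Phenotype ∈ {P2, P3, P4}) = 0.152 + 0.187 + 0.214 = 0.553; P(Genotype=AB, Phenotype ∈ {P2, P3, P4}) = 0.029 + 0.103 + 0.051 = 0.183.
P(Genotype=AB | Phenotype ∈ {P2, P3, P4}) = 0.183/0.553 = 0.331.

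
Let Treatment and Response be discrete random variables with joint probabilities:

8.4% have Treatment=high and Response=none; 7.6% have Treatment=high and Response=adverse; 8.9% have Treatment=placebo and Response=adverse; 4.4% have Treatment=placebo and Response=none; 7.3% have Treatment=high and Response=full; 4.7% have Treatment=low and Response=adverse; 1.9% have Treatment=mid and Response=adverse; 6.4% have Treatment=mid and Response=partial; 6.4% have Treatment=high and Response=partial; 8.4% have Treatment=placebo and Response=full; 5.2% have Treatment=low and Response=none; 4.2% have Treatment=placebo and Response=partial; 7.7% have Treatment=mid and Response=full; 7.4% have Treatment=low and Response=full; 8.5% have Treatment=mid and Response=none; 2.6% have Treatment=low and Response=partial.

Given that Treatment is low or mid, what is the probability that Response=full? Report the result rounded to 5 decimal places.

0.34009

P(Treatment=low) = 0.052 + 0.026 + 0.074 + 0.047 = 0.199.
P(Treatment=mid) = 0.085 + 0.064 + 0.077 + 0.019 = 0.245.
P(Treatment ∈ {low, mid}) = 0.199 + 0.245 = 0.444; P(Response=full, Treatment ∈ {low, mid}) = 0.074 + 0.077 = 0.151.
P(Response=full | Treatment ∈ {low, mid}) = 0.151/0.444 = 0.34009.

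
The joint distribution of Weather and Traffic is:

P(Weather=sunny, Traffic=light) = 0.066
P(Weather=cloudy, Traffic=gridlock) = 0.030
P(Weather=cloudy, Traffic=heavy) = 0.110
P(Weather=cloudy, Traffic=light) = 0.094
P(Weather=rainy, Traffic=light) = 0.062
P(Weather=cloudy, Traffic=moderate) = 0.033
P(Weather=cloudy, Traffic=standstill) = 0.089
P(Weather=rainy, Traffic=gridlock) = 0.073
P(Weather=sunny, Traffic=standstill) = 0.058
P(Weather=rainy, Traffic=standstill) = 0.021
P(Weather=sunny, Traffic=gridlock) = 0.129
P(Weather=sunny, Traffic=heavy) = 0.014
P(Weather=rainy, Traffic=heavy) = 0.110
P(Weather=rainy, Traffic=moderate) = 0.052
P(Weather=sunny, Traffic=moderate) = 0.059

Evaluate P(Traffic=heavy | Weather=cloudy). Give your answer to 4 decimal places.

P(Weather=cloudy) = 0.094 + 0.033 + 0.110 + 0.030 + 0.089 = 0.356.
P(Traffic=heavy | Weather=cloudy) = 0.110/0.356 = 0.3090.

0.3090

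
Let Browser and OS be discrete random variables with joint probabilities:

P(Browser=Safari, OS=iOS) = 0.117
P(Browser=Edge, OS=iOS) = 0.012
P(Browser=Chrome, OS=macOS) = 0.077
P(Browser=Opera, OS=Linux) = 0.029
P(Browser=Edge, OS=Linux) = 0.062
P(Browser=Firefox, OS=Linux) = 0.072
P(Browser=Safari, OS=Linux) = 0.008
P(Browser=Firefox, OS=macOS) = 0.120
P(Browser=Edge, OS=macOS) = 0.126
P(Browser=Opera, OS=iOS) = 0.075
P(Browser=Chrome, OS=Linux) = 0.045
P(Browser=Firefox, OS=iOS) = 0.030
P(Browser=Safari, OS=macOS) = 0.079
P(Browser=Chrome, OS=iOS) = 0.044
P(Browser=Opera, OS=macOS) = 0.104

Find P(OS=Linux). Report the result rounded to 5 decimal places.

0.21600

P(OS=Linux) = 0.045 + 0.072 + 0.008 + 0.062 + 0.029 = 0.216.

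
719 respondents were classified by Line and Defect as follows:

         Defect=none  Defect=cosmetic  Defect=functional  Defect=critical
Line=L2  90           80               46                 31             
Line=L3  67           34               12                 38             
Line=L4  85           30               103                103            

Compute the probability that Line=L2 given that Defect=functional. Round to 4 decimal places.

0.2857

Total with Defect=functional: 46 + 12 + 103 = 161.
P(Line=L2 | Defect=functional) = 46/161 = 0.2857.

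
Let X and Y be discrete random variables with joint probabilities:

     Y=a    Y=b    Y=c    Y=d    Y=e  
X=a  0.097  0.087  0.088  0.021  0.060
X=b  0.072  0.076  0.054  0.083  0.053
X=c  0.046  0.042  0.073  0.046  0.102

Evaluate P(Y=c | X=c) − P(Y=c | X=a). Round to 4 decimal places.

P(X=c) = 0.046 + 0.042 + 0.073 + 0.046 + 0.102 = 0.309; P(Y=c | X=c) = 0.073/0.309 = 0.23625.
P(X=a) = 0.097 + 0.087 + 0.088 + 0.021 + 0.060 = 0.353; P(Y=c | X=a) = 0.088/0.353 = 0.24929.
Difference = -0.0130.

-0.0130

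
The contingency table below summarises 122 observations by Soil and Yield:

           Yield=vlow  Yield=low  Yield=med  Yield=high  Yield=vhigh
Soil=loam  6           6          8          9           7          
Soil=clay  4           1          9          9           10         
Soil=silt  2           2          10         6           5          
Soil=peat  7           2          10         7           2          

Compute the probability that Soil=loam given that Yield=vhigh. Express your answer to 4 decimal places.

0.2917

Total with Yield=vhigh: 7 + 10 + 5 + 2 = 24.
P(Soil=loam | Yield=vhigh) = 7/24 = 0.2917.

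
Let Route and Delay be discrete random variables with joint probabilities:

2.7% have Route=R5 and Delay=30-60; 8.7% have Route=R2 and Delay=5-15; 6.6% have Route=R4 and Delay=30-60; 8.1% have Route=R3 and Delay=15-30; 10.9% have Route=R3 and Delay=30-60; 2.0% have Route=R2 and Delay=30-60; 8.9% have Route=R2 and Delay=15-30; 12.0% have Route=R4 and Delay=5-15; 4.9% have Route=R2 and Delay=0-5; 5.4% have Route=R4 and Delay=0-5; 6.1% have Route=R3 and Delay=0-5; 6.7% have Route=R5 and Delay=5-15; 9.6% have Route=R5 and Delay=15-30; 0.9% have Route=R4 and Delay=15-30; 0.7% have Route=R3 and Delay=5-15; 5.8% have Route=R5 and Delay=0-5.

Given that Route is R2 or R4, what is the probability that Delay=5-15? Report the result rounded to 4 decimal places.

P(Route=R2) = 0.049 + 0.087 + 0.089 + 0.020 = 0.245.
P(Route=R4) = 0.054 + 0.120 + 0.009 + 0.066 = 0.249.
P(Route ∈ {R2, R4}) = 0.245 + 0.249 = 0.494; P(Delay=5-15, Route ∈ {R2, R4}) = 0.087 + 0.120 = 0.207.
P(Delay=5-15 | Route ∈ {R2, R4}) = 0.207/0.494 = 0.4190.

0.4190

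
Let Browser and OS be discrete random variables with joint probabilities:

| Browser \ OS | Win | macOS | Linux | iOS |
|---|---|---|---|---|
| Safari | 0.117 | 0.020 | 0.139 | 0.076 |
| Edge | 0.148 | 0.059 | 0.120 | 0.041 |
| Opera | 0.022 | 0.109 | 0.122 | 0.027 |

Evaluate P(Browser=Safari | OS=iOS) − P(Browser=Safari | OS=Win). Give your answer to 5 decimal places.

P(OS=iOS) = 0.076 + 0.041 + 0.027 = 0.144; P(Browser=Safari | OS=iOS) = 0.076/0.144 = 0.527778.
P(OS=Win) = 0.117 + 0.148 + 0.022 = 0.287; P(Browser=Safari | OS=Win) = 0.117/0.287 = 0.407666.
Difference = 0.12011.

0.12011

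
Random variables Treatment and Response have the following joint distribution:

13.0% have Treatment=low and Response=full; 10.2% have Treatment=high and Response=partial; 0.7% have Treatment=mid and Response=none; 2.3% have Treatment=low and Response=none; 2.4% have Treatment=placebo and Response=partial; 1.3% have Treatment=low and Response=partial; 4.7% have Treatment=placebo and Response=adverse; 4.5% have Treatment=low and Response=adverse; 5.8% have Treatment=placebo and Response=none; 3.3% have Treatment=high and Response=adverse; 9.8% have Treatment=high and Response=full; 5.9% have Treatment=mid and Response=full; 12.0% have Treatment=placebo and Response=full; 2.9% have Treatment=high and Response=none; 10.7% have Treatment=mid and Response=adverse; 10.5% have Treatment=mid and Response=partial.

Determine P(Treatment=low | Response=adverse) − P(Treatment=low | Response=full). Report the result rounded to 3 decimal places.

-0.125

P(Response=adverse) = 0.047 + 0.045 + 0.107 + 0.033 = 0.232; P(Treatment=low | Response=adverse) = 0.045/0.232 = 0.1940.
P(Response=full) = 0.120 + 0.130 + 0.059 + 0.098 = 0.407; P(Treatment=low | Response=full) = 0.130/0.407 = 0.3194.
Difference = -0.125.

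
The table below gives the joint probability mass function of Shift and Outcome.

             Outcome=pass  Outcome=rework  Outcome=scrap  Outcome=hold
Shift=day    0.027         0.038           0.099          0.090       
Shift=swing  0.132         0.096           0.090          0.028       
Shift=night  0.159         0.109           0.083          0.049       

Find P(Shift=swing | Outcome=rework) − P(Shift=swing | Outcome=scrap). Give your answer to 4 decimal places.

0.0642

P(Outcome=rework) = 0.038 + 0.096 + 0.109 = 0.243; P(Shift=swing | Outcome=rework) = 0.096/0.243 = 0.39506.
P(Outcome=scrap) = 0.099 + 0.090 + 0.083 = 0.272; P(Shift=swing | Outcome=scrap) = 0.090/0.272 = 0.33088.
Difference = 0.0642.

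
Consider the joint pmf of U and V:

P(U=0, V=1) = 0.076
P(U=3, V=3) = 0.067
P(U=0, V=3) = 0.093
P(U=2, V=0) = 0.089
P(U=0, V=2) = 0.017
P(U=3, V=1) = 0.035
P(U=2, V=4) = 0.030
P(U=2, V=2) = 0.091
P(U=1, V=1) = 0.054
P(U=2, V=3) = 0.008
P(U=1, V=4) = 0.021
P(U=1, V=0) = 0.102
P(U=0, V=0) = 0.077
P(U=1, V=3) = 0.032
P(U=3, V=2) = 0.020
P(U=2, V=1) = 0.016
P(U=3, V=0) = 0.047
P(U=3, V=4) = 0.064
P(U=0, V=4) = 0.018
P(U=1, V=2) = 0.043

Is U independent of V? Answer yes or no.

no

P(U=2) = 0.234 and P(V=2) = 0.171, so their product is 0.04001, but P(U=2, V=2) = 0.091. Since these differ, U and V are not independent.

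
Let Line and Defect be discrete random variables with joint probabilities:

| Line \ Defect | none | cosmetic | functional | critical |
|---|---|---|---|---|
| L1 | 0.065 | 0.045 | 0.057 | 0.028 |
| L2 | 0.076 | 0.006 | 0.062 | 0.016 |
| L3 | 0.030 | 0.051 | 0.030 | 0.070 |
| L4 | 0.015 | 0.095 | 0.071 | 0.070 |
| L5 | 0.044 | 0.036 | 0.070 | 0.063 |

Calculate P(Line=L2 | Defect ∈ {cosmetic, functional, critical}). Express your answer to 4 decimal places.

P(Defect=cosmetic) = 0.045 + 0.006 + 0.051 + 0.095 + 0.036 = 0.233.
P(Defect=functional) = 0.057 + 0.062 + 0.030 + 0.071 + 0.070 = 0.290.
P(Defect=critical) = 0.028 + 0.016 + 0.070 + 0.070 + 0.063 = 0.247.
P(Defect ∈ {cosmetic, functional, critical}) = 0.233 + 0.290 + 0.247 = 0.770; P(Line=L2, Defect ∈ {cosmetic, functional, critical}) = 0.006 + 0.062 + 0.016 = 0.084.
P(Line=L2 | Defect ∈ {cosmetic, functional, critical}) = 0.084/0.770 = 0.1091.

0.1091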